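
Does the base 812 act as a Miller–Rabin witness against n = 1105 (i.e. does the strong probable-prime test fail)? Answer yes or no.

n − 1 = 1104 = 2^4 · 69, so s = 4 and d = 69.
x_0 = 812^69 mod 1105 = 642.
x_0 is neither 1 nor 1104, so continue squaring.
x_1 = 642^2 mod 1105 = 1104.
x_1 ≡ −1, so 812 is not a witness.

no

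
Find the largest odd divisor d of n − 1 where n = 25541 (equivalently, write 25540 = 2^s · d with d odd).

6385

Halving: 25540 → 12770 → 6385; 6385 is odd.
So 25540 = 2^2 · 6385.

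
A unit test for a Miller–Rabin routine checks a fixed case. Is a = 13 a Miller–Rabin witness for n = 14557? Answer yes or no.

no

n − 1 = 14556 = 2^2 · 3639, so s = 2 and d = 3639.
By repeated squaring, 13^3639 ≡ 1 (mod 14557).
x_0 = 13^3639 mod 14557 = 1.
x_0 = 1, so 13 is not a witness.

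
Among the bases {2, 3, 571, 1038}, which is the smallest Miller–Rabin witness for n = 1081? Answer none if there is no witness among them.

n − 1 = 1080 = 2^3 · 135, so s = 3 and d = 135.
Base 2: x_0 = 2^135 mod 1081 = 100. x_0 is neither 1 nor 1080, so continue squaring. x_1 = 100^2 mod 1081 = 271. x_2 = 271^2 mod 1081 = 1014. Reached i = s−1 = 2 without hitting −1: 2 is a Miller–Rabin witness and 1081 is composite.
Base 3: x_0 = 3^135 mod 1081 = 947. x_0 is neither 1 nor 1080, so continue squaring. x_1 = 947^2 mod 1081 = 660. x_2 = 660^2 mod 1081 = 1038. Reached i = s−1 = 2 without hitting −1: 3 is a Miller–Rabin witness and 1081 is composite.
Base 571: x_0 = 571^135 mod 1081 = 695. x_0 is neither 1 nor 1080, so continue squaring. x_1 = 695^2 mod 1081 = 899. x_2 = 899^2 mod 1081 = 694. Reached i = s−1 = 2 without hitting −1: 571 is a Miller–Rabin witness and 1081 is composite.
Base 1038: x_0 = 1038^135 mod 1081 = 694. x_0 is neither 1 nor 1080, so continue squaring. x_1 = 694^2 mod 1081 = 591. x_2 = 591^2 mod 1081 = 118. Reached i = s−1 = 2 without hitting −1: 1038 is a Miller–Rabin witness and 1081 is composite.
The smallest witness among the given bases is 2.

2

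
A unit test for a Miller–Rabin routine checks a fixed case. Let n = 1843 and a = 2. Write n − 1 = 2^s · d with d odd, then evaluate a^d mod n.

n − 1 = 1842 = 2^1 · 921, so s = 1 and d = 921.
Repeated squaring mod 1843: 2^1 ≡ 2, 2^2 ≡ 4, 2^4 ≡ 16, 2^8 ≡ 256, 2^16 ≡ 1031, 2^32 ≡ 1393, 2^64 ≡ 1613, 2^128 ≡ 1296, 2^256 ≡ 643, 2^512 ≡ 617.
921 = 512 + 256 + 128 + 16 + 8 + 1, so 2^921 ≡ 617·643·1296·1031·256·2 ≡ 27 (mod 1843).

27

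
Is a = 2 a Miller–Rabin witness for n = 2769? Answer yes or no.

yes

n − 1 = 2768 = 2^4 · 173, so s = 4 and d = 173.
Repeated squaring mod 2769: 2^1 ≡ 2, 2^2 ≡ 4, 2^4 ≡ 16, 2^8 ≡ 256, 2^16 ≡ 1849, 2^32 ≡ 1855, 2^64 ≡ 1927, 2^128 ≡ 100.
173 = 128 + 32 + 8 + 4 + 1, so 2^173 ≡ 100·1855·256·16·2 ≡ 2645 (mod 2769).
x_0 = 2^173 mod 2769 = 2645.
x_0 is neither 1 nor 2768, so continue squaring.
x_1 = 2645^2 mod 2769 = 1531.
x_2 = 1531^2 mod 2769 = 1387.
x_3 = 1387^2 mod 2769 = 2083.
Reached i = s−1 = 3 without hitting −1: 2 is a Miller–Rabin witness and 2769 is composite.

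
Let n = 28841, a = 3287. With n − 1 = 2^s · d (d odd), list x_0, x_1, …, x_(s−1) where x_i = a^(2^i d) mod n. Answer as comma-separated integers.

24011, 25372, 7264

n − 1 = 28840 = 2^3 · 3605, so s = 3 and d = 3605.
x_0 = 3287^3605 mod 28841 = 24011.
x_1 = 24011^2 mod 28841 = 25372.
x_2 = 25372^2 mod 28841 = 7264.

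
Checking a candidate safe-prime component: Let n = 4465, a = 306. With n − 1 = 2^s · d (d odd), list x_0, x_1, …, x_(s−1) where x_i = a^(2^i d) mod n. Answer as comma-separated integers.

4236, 3326, 2471, 2186

n − 1 = 4464 = 2^4 · 279, so s = 4 and d = 279.
x_0 = 306^279 mod 4465 = 4236.
x_1 = 4236^2 mod 4465 = 3326.
x_2 = 3326^2 mod 4465 = 2471.
x_3 = 2471^2 mod 4465 = 2186.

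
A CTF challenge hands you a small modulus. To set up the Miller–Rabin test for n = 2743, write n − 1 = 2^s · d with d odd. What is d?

Halving: 2742 → 1371; 1371 is odd.
So 2742 = 2^1 · 1371.

1371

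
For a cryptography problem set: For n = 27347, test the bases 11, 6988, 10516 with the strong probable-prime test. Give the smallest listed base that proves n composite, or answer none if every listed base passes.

n − 1 = 27346 = 2^1 · 13673, so s = 1 and d = 13673.
Base 11: x_0 = 11^13673 mod 27347 = 321. x_0 ∉ {1, 27346} and s = 1, so 11 is a Miller–Rabin witness and 27347 is composite.
Base 6988: x_0 = 6988^13673 mod 27347 = 666. x_0 ∉ {1, 27346} and s = 1, so 6988 is a Miller–Rabin witness and 27347 is composite.
Base 10516: x_0 = 10516^13673 mod 27347 = 12787. x_0 ∉ {1, 27346} and s = 1, so 10516 is a Miller–Rabin witness and 27347 is composite.
The smallest witness among the given bases is 11.

11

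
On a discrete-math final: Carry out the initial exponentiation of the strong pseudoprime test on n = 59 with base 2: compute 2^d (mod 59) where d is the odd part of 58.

58

n − 1 = 58 = 2^1 · 29, so s = 1 and d = 29.
Repeated squaring mod 59: 2^1 ≡ 2, 2^2 ≡ 4, 2^4 ≡ 16, 2^8 ≡ 20, 2^16 ≡ 46.
29 = 16 + 8 + 4 + 1, so 2^29 ≡ 46·20·16·2 ≡ 58 (mod 59).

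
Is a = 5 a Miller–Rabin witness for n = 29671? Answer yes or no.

no

n − 1 = 29670 = 2^1 · 14835, so s = 1 and d = 14835.
x_0 = 5^14835 mod 29671 = 1.
x_0 = 1, so 5 is not a witness.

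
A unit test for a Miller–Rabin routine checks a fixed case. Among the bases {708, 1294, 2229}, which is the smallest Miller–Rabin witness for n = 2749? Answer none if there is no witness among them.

none

n − 1 = 2748 = 2^2 · 687, so s = 2 and d = 687.
Base 708: x_0 = 708^687 mod 2749 = 1. x_0 = 1, so 708 is not a witness.
Base 1294: x_0 = 1294^687 mod 2749 = 1. x_0 = 1, so 1294 is not a witness.
Base 2229: x_0 = 2229^687 mod 2749 = 1. x_0 = 1, so 2229 is not a witness.
No listed base is a witness for 2749.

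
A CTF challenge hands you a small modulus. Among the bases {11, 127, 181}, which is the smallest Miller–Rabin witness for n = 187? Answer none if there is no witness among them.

n − 1 = 186 = 2^1 · 93, so s = 1 and d = 93.
Base 11: x_0 = 11^93 mod 187 = 143. x_0 ∉ {1, 186} and s = 1, so 11 is a Miller–Rabin witness and 187 is composite.
Base 127: x_0 = 127^93 mod 187 = 128. x_0 ∉ {1, 186} and s = 1, so 127 is a Miller–Rabin witness and 187 is composite.
Base 181: x_0 = 181^93 mod 187 = 92. x_0 ∉ {1, 186} and s = 1, so 181 is a Miller–Rabin witness and 187 is composite.
The smallest witness among the given bases is 11.

11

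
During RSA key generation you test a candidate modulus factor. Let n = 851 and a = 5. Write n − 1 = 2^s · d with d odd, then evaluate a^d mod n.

109

n − 1 = 850 = 2^1 · 425, so s = 1 and d = 425.
5^425 mod 851 = 109.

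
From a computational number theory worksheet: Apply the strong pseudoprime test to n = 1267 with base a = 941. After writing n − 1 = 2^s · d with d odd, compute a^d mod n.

139

n − 1 = 1266 = 2^1 · 633, so s = 1 and d = 633.
941^633 mod 1267 = 139.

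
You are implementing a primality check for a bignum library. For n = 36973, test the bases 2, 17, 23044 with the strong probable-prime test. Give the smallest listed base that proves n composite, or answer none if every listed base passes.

none

n − 1 = 36972 = 2^2 · 9243, so s = 2 and d = 9243.
Base 2: x_0 = 2^9243 mod 36973 = 35159. x_0 is neither 1 nor 36972, so continue squaring. x_1 = 35159^2 mod 36973 = 36972. x_1 ≡ −1, so 2 is not a witness.
Base 17: x_0 = 17^9243 mod 36973 = 1. x_0 = 1, so 17 is not a witness.
Base 23044: x_0 = 23044^9243 mod 36973 = 1. x_0 = 1, so 23044 is not a witness.
No listed base is a witness for 36973.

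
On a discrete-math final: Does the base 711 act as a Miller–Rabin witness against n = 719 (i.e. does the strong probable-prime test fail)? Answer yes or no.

n − 1 = 718 = 2^1 · 359, so s = 1 and d = 359.
x_0 = 711^359 mod 719 = 718.
x_0 = 718 ≡ −1, so 711 is not a witness.

no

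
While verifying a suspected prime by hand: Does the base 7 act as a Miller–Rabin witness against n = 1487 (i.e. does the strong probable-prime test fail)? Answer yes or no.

n − 1 = 1486 = 2^1 · 743, so s = 1 and d = 743.
x_0 = 7^743 mod 1487 = 1.
x_0 = 1, so 7 is not a witness.

no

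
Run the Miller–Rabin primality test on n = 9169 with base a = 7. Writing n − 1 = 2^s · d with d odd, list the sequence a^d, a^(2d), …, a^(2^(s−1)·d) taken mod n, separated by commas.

n − 1 = 9168 = 2^4 · 573, so s = 4 and d = 573.
x_0 = 7^573 mod 9169 = 7374.
x_1 = 7374^2 mod 9169 = 3706.
x_2 = 3706^2 mod 9169 = 8443.
x_3 = 8443^2 mod 9169 = 4443.

7374, 3706, 8443, 4443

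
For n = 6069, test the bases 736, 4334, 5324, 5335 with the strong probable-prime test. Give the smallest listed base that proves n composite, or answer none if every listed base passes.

736

n − 1 = 6068 = 2^2 · 1517, so s = 2 and d = 1517.
Base 736: x_0 = 736^1517 mod 6069 = 3403. x_0 is neither 1 nor 6068, so continue squaring. x_1 = 3403^2 mod 6069 = 757. Reached i = s−1 = 1 without hitting −1: 736 is a Miller–Rabin witness and 6069 is composite.
Base 4334: x_0 = 4334^1517 mod 6069 = 4334. x_0 is neither 1 nor 6068, so continue squaring. x_1 = 4334^2 mod 6069 = 1. x_1 = 1 but x_0 ≠ ±1, a nontrivial square root of 1 — 4334 is a witness and 6069 is composite.
Base 5324: x_0 = 5324^1517 mod 6069 = 233. x_0 is neither 1 nor 6068, so continue squaring. x_1 = 233^2 mod 6069 = 5737. Reached i = s−1 = 1 without hitting −1: 5324 is a Miller–Rabin witness and 6069 is composite.
Base 5335: x_0 = 5335^1517 mod 6069 = 379. x_0 is neither 1 nor 6068, so continue squaring. x_1 = 379^2 mod 6069 = 4054. Reached i = s−1 = 1 without hitting −1: 5335 is a Miller–Rabin witness and 6069 is composite.
The smallest witness among the given bases is 736.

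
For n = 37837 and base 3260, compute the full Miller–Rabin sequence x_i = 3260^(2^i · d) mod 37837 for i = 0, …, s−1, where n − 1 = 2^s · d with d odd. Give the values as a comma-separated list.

25889, 33540

n − 1 = 37836 = 2^2 · 9459, so s = 2 and d = 9459.
x_0 = 3260^9459 mod 37837 = 25889.
x_1 = 25889^2 mod 37837 = 33540.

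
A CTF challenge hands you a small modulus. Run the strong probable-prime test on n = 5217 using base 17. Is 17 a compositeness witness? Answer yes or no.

n − 1 = 5216 = 2^5 · 163, so s = 5 and d = 163.
x_0 = 17^163 mod 5217 = 242.
x_0 is neither 1 nor 5216, so continue squaring.
x_1 = 242^2 mod 5217 = 1177.
x_2 = 1177^2 mod 5217 = 2824.
x_3 = 2824^2 mod 5217 = 3400.
x_4 = 3400^2 mod 5217 = 4345.
Reached i = s−1 = 4 without hitting −1: 17 is a Miller–Rabin witness and 5217 is composite.

yes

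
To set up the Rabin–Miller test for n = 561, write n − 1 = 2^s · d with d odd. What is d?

Halving: 560 → 280 → 140 → 70 → 35; 35 is odd.
So 560 = 2^4 · 35.

35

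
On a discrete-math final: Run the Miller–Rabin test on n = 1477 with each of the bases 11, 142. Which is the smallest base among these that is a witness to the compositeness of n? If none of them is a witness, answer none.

n − 1 = 1476 = 2^2 · 369, so s = 2 and d = 369.
Base 11: x_0 = 11^369 mod 1477 = 953. x_0 is neither 1 nor 1476, so continue squaring. x_1 = 953^2 mod 1477 = 1331. Reached i = s−1 = 1 without hitting −1: 11 is a Miller–Rabin witness and 1477 is composite.
Base 142: x_0 = 142^369 mod 1477 = 701. x_0 is neither 1 nor 1476, so continue squaring. x_1 = 701^2 mod 1477 = 1037. Reached i = s−1 = 1 without hitting −1: 142 is a Miller–Rabin witness and 1477 is composite.
The smallest witness among the given bases is 11.

11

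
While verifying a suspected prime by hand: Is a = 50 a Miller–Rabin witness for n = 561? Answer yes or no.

no

n − 1 = 560 = 2^4 · 35, so s = 4 and d = 35.
x_0 = 50^35 mod 561 = 560.
x_0 = 560 ≡ −1, so 50 is not a witness.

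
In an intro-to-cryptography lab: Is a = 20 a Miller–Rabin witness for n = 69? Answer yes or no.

n − 1 = 68 = 2^2 · 17, so s = 2 and d = 17.
Repeated squaring mod 69: 20^1 ≡ 20, 20^2 ≡ 55, 20^4 ≡ 58, 20^8 ≡ 52, 20^16 ≡ 13.
17 = 16 + 1, so 20^17 ≡ 13·20 ≡ 53 (mod 69).
x_0 = 20^17 mod 69 = 53.
x_0 is neither 1 nor 68, so continue squaring.
x_1 = 53^2 mod 69 = 49.
Reached i = s−1 = 1 without hitting −1: 20 is a Miller–Rabin witness and 69 is composite.

yes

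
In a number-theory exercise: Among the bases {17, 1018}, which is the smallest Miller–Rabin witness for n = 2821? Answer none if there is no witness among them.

none

n − 1 = 2820 = 2^2 · 705, so s = 2 and d = 705.
Base 17: x_0 = 17^705 mod 2821 = 2820. x_0 = 2820 ≡ −1, so 17 is not a witness.
Base 1018: x_0 = 1018^705 mod 2821 = 2820. x_0 = 2820 ≡ −1, so 1018 is not a witness.
No listed base is a witness for 2821.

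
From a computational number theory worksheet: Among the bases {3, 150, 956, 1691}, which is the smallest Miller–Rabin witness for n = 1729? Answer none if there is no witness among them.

3

n − 1 = 1728 = 2^6 · 27, so s = 6 and d = 27.
Base 3: x_0 = 3^27 mod 1729 = 664. x_0 is neither 1 nor 1728, so continue squaring. x_1 = 664^2 mod 1729 = 1. x_1 = 1 but x_0 ≠ ±1, a nontrivial square root of 1 — 3 is a witness and 1729 is composite.
Base 150: x_0 = 150^27 mod 1729 = 1084. x_0 is neither 1 nor 1728, so continue squaring. x_1 = 1084^2 mod 1729 = 1065. x_2 = 1065^2 mod 1729 = 1. x_2 = 1 but x_1 ≠ ±1, a nontrivial square root of 1 — 150 is a witness and 1729 is composite.
Base 956: x_0 = 956^27 mod 1729 = 1331. x_0 is neither 1 nor 1728, so continue squaring. x_1 = 1331^2 mod 1729 = 1065. x_2 = 1065^2 mod 1729 = 1. x_2 = 1 but x_1 ≠ ±1, a nontrivial square root of 1 — 956 is a witness and 1729 is composite.
Base 1691: x_0 = 1691^27 mod 1729 = 456. x_0 is neither 1 nor 1728, so continue squaring. x_1 = 456^2 mod 1729 = 456. x_2 = 456^2 mod 1729 = 456. x_3 = 456^2 mod 1729 = 456. x_4 = 456^2 mod 1729 = 456. x_5 = 456^2 mod 1729 = 456. Reached i = s−1 = 5 without hitting −1: 1691 is a Miller–Rabin witness and 1729 is composite.
The smallest witness among the given bases is 3.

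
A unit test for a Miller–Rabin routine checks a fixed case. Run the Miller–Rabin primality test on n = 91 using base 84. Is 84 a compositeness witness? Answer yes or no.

n − 1 = 90 = 2^1 · 45, so s = 1 and d = 45.
Repeated squaring mod 91: 84^1 ≡ 84, 84^2 ≡ 49, 84^4 ≡ 35, 84^8 ≡ 42, 84^16 ≡ 35, 84^32 ≡ 42.
45 = 32 + 8 + 4 + 1, so 84^45 ≡ 42·42·35·84 ≡ 70 (mod 91).
x_0 = 84^45 mod 91 = 70.
x_0 ∉ {1, 90} and s = 1, so 84 is a Miller–Rabin witness and 91 is composite.

yes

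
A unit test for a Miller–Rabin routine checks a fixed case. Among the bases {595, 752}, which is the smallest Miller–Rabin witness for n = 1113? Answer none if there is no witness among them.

n − 1 = 1112 = 2^3 · 139, so s = 3 and d = 139.
Base 595: x_0 = 595^139 mod 1113 = 1099. x_0 is neither 1 nor 1112, so continue squaring. x_1 = 1099^2 mod 1113 = 196. x_2 = 196^2 mod 1113 = 574. Reached i = s−1 = 2 without hitting −1: 595 is a Miller–Rabin witness and 1113 is composite.
Base 752: x_0 = 752^139 mod 1113 = 1088. x_0 is neither 1 nor 1112, so continue squaring. x_1 = 1088^2 mod 1113 = 625. x_2 = 625^2 mod 1113 = 1075. Reached i = s−1 = 2 without hitting −1: 752 is a Miller–Rabin witness and 1113 is composite.
The smallest witness among the given bases is 595.

595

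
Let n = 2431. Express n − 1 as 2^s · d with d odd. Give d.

1215

Halving: 2430 → 1215; 1215 is odd.
So 2430 = 2^1 · 1215.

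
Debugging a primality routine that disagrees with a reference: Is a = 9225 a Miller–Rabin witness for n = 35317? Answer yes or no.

no

n − 1 = 35316 = 2^2 · 8829, so s = 2 and d = 8829.
x_0 = 9225^8829 mod 35317 = 1.
x_0 = 1, so 9225 is not a witness.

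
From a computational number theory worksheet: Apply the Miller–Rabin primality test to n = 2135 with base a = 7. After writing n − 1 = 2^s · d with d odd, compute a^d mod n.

2023

n − 1 = 2134 = 2^1 · 1067, so s = 1 and d = 1067.
7^1067 mod 2135 = 2023.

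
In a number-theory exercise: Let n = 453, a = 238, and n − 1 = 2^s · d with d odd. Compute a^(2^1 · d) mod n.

n − 1 = 452 = 2^2 · 113, so s = 2 and d = 113.
x_0 = 238^113 mod 453 = 445.
x_1 = 445^2 mod 453 = 64.

64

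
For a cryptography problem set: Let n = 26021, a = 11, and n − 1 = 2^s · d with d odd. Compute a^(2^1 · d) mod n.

26020

n − 1 = 26020 = 2^2 · 6505, so s = 2 and d = 6505.
Repeated squaring mod 26021: 11^1 ≡ 11, 11^2 ≡ 121, 11^4 ≡ 14641, 11^8 ≡ 23904, 11^16 ≡ 6077, 11^32 ≡ 6130, 11^64 ≡ 2576, 11^128 ≡ 421, 11^256 ≡ 21115, 11^512 ≡ 25432, 11^1024 ≡ 8648, 11^2048 ≡ 3550, 11^4096 ≡ 8336.
6505 = 4096 + 2048 + 256 + 64 + 32 + 8 + 1, so 11^6505 ≡ 8336·3550·21115·2576·6130·23904·11 ≡ 23435 (mod 26021).
x_0 = 23435.
x_1 = 23435^2 mod 26021 = 26020.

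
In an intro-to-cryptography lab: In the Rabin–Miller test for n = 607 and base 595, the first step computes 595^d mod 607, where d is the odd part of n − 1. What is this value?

n − 1 = 606 = 2^1 · 303, so s = 1 and d = 303.
Repeated squaring mod 607: 595^1 ≡ 595, 595^2 ≡ 144, 595^4 ≡ 98, 595^8 ≡ 499, 595^16 ≡ 131, 595^32 ≡ 165, 595^64 ≡ 517, 595^128 ≡ 209, 595^256 ≡ 584.
303 = 256 + 32 + 8 + 4 + 2 + 1, so 595^303 ≡ 584·165·499·98·144·595 ≡ 1 (mod 607).

1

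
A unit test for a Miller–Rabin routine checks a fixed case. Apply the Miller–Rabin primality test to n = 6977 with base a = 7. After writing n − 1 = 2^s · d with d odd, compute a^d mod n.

6249

n − 1 = 6976 = 2^6 · 109, so s = 6 and d = 109.
Repeated squaring mod 6977: 7^1 ≡ 7, 7^2 ≡ 49, 7^4 ≡ 2401, 7^8 ≡ 1799, 7^16 ≡ 6050, 7^32 ≡ 1158, 7^64 ≡ 1380.
109 = 64 + 32 + 8 + 4 + 1, so 7^109 ≡ 1380·1158·1799·2401·7 ≡ 6249 (mod 6977).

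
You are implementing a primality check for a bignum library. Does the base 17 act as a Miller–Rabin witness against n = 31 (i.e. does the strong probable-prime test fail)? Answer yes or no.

n − 1 = 30 = 2^1 · 15, so s = 1 and d = 15.
x_0 = 17^15 mod 31 = 30.
x_0 = 30 ≡ −1, so 17 is not a witness.

no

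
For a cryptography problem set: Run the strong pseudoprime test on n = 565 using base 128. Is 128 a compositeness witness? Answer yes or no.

n − 1 = 564 = 2^2 · 141, so s = 2 and d = 141.
x_0 = 128^141 mod 565 = 128.
x_0 is neither 1 nor 564, so continue squaring.
x_1 = 128^2 mod 565 = 564.
x_1 ≡ −1, so 128 is not a witness.

no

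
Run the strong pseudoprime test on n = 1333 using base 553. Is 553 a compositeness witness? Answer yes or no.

n − 1 = 1332 = 2^2 · 333, so s = 2 and d = 333.
x_0 = 553^333 mod 1333 = 1332.
x_0 = 1332 ≡ −1, so 553 is not a witness.

no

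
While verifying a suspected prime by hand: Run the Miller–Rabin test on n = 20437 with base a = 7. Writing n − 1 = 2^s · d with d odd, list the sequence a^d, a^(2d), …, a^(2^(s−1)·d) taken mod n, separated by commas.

n − 1 = 20436 = 2^2 · 5109, so s = 2 and d = 5109.
x_0 = 7^5109 mod 20437 = 5239.
x_1 = 5239^2 mod 20437 = 230.

5239, 230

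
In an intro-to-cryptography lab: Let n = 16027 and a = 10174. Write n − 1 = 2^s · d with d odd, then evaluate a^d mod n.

14662

n − 1 = 16026 = 2^1 · 8013, so s = 1 and d = 8013.
10174^8013 mod 16027 = 14662.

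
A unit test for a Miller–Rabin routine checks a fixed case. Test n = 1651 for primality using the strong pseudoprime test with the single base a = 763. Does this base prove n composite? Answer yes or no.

n − 1 = 1650 = 2^1 · 825, so s = 1 and d = 825.
By repeated squaring, 763^825 ≡ 1 (mod 1651).
x_0 = 763^825 mod 1651 = 1.
x_0 = 1, so 763 is not a witness.

no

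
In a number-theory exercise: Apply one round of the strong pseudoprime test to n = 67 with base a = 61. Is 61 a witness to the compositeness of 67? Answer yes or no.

n − 1 = 66 = 2^1 · 33, so s = 1 and d = 33.
Repeated squaring mod 67: 61^1 ≡ 61, 61^2 ≡ 36, 61^4 ≡ 23, 61^8 ≡ 60, 61^16 ≡ 49, 61^32 ≡ 56.
33 = 32 + 1, so 61^33 ≡ 56·61 ≡ 66 (mod 67).
x_0 = 61^33 mod 67 = 66.
x_0 = 66 ≡ −1, so 61 is not a witness.

no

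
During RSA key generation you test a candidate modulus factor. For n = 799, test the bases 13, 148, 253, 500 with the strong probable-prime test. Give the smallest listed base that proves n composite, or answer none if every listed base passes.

13

n − 1 = 798 = 2^1 · 399, so s = 1 and d = 399.
Base 13: x_0 = 13^399 mod 799 = 480. x_0 ∉ {1, 798} and s = 1, so 13 is a Miller–Rabin witness and 799 is composite.
Base 148: x_0 = 148^399 mod 799 = 486. x_0 ∉ {1, 798} and s = 1, so 148 is a Miller–Rabin witness and 799 is composite.
Base 253: x_0 = 253^399 mod 799 = 484. x_0 ∉ {1, 798} and s = 1, so 253 is a Miller–Rabin witness and 799 is composite.
Base 500: x_0 = 500^399 mod 799 = 90. x_0 ∉ {1, 798} and s = 1, so 500 is a Miller–Rabin witness and 799 is composite.
The smallest witness among the given bases is 13.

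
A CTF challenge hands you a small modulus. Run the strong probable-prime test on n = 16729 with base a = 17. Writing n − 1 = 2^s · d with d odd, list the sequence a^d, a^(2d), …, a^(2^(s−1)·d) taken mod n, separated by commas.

11289, 16728, 1

n − 1 = 16728 = 2^3 · 2091, so s = 3 and d = 2091.
x_0 = 17^2091 mod 16729 = 11289.
x_1 = 11289^2 mod 16729 = 16728.
x_2 = 16728^2 mod 16729 = 1.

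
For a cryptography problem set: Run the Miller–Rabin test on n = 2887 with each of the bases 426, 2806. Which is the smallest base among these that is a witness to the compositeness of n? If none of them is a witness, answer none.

none

n − 1 = 2886 = 2^1 · 1443, so s = 1 and d = 1443.
Base 426: x_0 = 426^1443 mod 2887 = 2886. x_0 = 2886 ≡ −1, so 426 is not a witness.
Base 2806: x_0 = 2806^1443 mod 2887 = 2886. x_0 = 2886 ≡ −1, so 2806 is not a witness.
No listed base is a witness for 2887.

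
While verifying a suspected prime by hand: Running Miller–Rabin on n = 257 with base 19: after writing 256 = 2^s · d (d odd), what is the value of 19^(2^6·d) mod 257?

241

n − 1 = 256 = 2^8 · 1, so s = 8 and d = 1.
x_0 = 19^1 mod 257 = 19.
x_1 = 19^2 mod 257 = 104.
x_2 = 104^2 mod 257 = 22.
x_3 = 22^2 mod 257 = 227.
x_4 = 227^2 mod 257 = 129.
x_5 = 129^2 mod 257 = 193.
x_6 = 193^2 mod 257 = 241.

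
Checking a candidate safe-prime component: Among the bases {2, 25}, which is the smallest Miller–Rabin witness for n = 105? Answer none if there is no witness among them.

2

n − 1 = 104 = 2^3 · 13, so s = 3 and d = 13.
Base 2: x_0 = 2^13 mod 105 = 2. x_0 is neither 1 nor 104, so continue squaring. x_1 = 2^2 mod 105 = 4. x_2 = 4^2 mod 105 = 16. Reached i = s−1 = 2 without hitting −1: 2 is a Miller–Rabin witness and 105 is composite.
Base 25: x_0 = 25^13 mod 105 = 25. x_0 is neither 1 nor 104, so continue squaring. x_1 = 25^2 mod 105 = 100. x_2 = 100^2 mod 105 = 25. Reached i = s−1 = 2 without hitting −1: 25 is a Miller–Rabin witness and 105 is composite.
The smallest witness among the given bases is 2.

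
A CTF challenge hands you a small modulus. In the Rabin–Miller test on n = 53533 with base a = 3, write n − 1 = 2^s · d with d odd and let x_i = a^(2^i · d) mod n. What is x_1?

36756

n − 1 = 53532 = 2^2 · 13383, so s = 2 and d = 13383.
x_0 = 3^13383 mod 53533 = 29523.
x_1 = 29523^2 mod 53533 = 36756.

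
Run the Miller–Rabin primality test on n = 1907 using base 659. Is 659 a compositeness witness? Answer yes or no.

n − 1 = 1906 = 2^1 · 953, so s = 1 and d = 953.
x_0 = 659^953 mod 1907 = 1.
x_0 = 1, so 659 is not a witness.

no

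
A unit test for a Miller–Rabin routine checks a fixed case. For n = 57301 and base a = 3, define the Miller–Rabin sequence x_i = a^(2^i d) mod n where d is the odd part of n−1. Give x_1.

1

n − 1 = 57300 = 2^2 · 14325, so s = 2 and d = 14325.
x_0 = 3^14325 mod 57301 = 1.
x_1 = 1^2 mod 57301 = 1.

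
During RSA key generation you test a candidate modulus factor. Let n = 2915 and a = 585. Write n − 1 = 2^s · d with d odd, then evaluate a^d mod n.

1910

n − 1 = 2914 = 2^1 · 1457, so s = 1 and d = 1457.
Repeated squaring mod 2915: 585^1 ≡ 585, 585^2 ≡ 1170, 585^4 ≡ 1765, 585^8 ≡ 2005, 585^16 ≡ 240, 585^32 ≡ 2215, 585^64 ≡ 280, 585^128 ≡ 2610, 585^256 ≡ 2660, 585^512 ≡ 895, 585^1024 ≡ 2315.
1457 = 1024 + 256 + 128 + 32 + 16 + 1, so 585^1457 ≡ 2315·2660·2610·2215·240·585 ≡ 1910 (mod 2915).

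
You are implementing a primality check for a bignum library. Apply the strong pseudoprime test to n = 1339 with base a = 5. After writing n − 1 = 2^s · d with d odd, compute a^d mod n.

n − 1 = 1338 = 2^1 · 669, so s = 1 and d = 669.
By repeated squaring, 5^669 ≡ 31 (mod 1339).

31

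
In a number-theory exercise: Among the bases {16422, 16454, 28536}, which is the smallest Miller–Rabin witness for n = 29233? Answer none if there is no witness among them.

n − 1 = 29232 = 2^4 · 1827, so s = 4 and d = 1827.
Base 16422: x_0 = 16422^1827 mod 29233 = 11592. x_0 is neither 1 nor 29232, so continue squaring. x_1 = 11592^2 mod 29233 = 19596. x_2 = 19596^2 mod 29233 = 27761. x_3 = 27761^2 mod 29233 = 3542. Reached i = s−1 = 3 without hitting −1: 16422 is a Miller–Rabin witness and 29233 is composite.
Base 16454: x_0 = 16454^1827 mod 29233 = 27977. x_0 is neither 1 nor 29232, so continue squaring. x_1 = 27977^2 mod 29233 = 28187. x_2 = 28187^2 mod 29233 = 12495. x_3 = 12495^2 mod 29233 = 20805. Reached i = s−1 = 3 without hitting −1: 16454 is a Miller–Rabin witness and 29233 is composite.
Base 28536: x_0 = 28536^1827 mod 29233 = 25707. x_0 is neither 1 nor 29232, so continue squaring. x_1 = 25707^2 mod 29233 = 8651. x_2 = 8651^2 mod 29233 = 3321. x_3 = 3321^2 mod 29233 = 8200. Reached i = s−1 = 3 without hitting −1: 28536 is a Miller–Rabin witness and 29233 is composite.
The smallest witness among the given bases is 16422.

16422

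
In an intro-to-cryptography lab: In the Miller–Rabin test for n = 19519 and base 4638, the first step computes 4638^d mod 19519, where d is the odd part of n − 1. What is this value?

11355

n − 1 = 19518 = 2^1 · 9759, so s = 1 and d = 9759.
4638^9759 mod 19519 = 11355.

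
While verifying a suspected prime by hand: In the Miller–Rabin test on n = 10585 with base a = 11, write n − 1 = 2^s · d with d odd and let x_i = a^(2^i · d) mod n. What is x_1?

8641

n − 1 = 10584 = 2^3 · 1323, so s = 3 and d = 1323.
Repeated squaring mod 10585: 11^1 ≡ 11, 11^2 ≡ 121, 11^4 ≡ 4056, 11^8 ≡ 2046, 11^16 ≡ 5041, 11^32 ≡ 7681, 11^64 ≡ 7556, 11^128 ≡ 8231, 11^256 ≡ 5361, 11^512 ≡ 2046, 11^1024 ≡ 5041.
1323 = 1024 + 256 + 32 + 8 + 2 + 1, so 11^1323 ≡ 5041·5361·7681·2046·121·11 ≡ 7436 (mod 10585).
x_0 = 7436.
x_1 = 7436^2 mod 10585 = 8641.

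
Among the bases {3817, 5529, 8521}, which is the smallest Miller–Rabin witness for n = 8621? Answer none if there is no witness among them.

n − 1 = 8620 = 2^2 · 2155, so s = 2 and d = 2155.
Base 3817: x_0 = 3817^2155 mod 8621 = 4804. x_0 is neither 1 nor 8620, so continue squaring. x_1 = 4804^2 mod 8621 = 8620. x_1 ≡ −1, so 3817 is not a witness.
Base 5529: x_0 = 5529^2155 mod 8621 = 8038. x_0 is neither 1 nor 8620, so continue squaring. x_1 = 8038^2 mod 8621 = 3670. Reached i = s−1 = 1 without hitting −1: 5529 is a Miller–Rabin witness and 8621 is composite.
Base 8521: x_0 = 8521^2155 mod 8621 = 7633. x_0 is neither 1 nor 8620, so continue squaring. x_1 = 7633^2 mod 8621 = 1971. Reached i = s−1 = 1 without hitting −1: 8521 is a Miller–Rabin witness and 8621 is composite.
The smallest witness among the given bases is 5529.

5529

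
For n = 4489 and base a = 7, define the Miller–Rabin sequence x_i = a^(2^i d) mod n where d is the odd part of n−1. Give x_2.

2480

n − 1 = 4488 = 2^3 · 561, so s = 3 and d = 561.
x_0 = 7^561 mod 4489 = 2746.
x_1 = 2746^2 mod 4489 = 3485.
x_2 = 3485^2 mod 4489 = 2480.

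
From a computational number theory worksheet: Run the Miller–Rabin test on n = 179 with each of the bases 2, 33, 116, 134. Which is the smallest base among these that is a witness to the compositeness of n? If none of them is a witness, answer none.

none

n − 1 = 178 = 2^1 · 89, so s = 1 and d = 89.
Base 2: x_0 = 2^89 mod 179 = 178. x_0 = 178 ≡ −1, so 2 is not a witness.
Base 33: x_0 = 33^89 mod 179 = 178. x_0 = 178 ≡ −1, so 33 is not a witness.
Base 116: x_0 = 116^89 mod 179 = 1. x_0 = 1, so 116 is not a witness.
Base 134: x_0 = 134^89 mod 179 = 178. x_0 = 178 ≡ −1, so 134 is not a witness.
No listed base is a witness for 179.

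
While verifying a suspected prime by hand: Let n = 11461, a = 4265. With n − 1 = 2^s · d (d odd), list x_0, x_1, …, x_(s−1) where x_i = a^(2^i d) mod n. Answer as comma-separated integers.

n − 1 = 11460 = 2^2 · 2865, so s = 2 and d = 2865.
x_0 = 4265^2865 mod 11461 = 6248.
x_1 = 6248^2 mod 11461 = 1338.

6248, 1338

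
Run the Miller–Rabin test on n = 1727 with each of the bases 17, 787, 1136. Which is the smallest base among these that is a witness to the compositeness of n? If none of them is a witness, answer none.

17

n − 1 = 1726 = 2^1 · 863, so s = 1 and d = 863.
Base 17: x_0 = 17^863 mod 1727 = 106. x_0 ∉ {1, 1726} and s = 1, so 17 is a Miller–Rabin witness and 1727 is composite.
Base 787: x_0 = 787^863 mod 1727 = 282. x_0 ∉ {1, 1726} and s = 1, so 787 is a Miller–Rabin witness and 1727 is composite.
Base 1136: x_0 = 1136^863 mod 1727 = 511. x_0 ∉ {1, 1726} and s = 1, so 1136 is a Miller–Rabin witness and 1727 is composite.
The smallest witness among the given bases is 17.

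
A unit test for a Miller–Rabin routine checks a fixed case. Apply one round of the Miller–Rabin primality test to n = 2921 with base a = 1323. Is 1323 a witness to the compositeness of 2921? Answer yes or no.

yes

n − 1 = 2920 = 2^3 · 365, so s = 3 and d = 365.
x_0 = 1323^365 mod 2921 = 1547.
x_0 is neither 1 nor 2920, so continue squaring.
x_1 = 1547^2 mod 2921 = 910.
x_2 = 910^2 mod 2921 = 1457.
Reached i = s−1 = 2 without hitting −1: 1323 is a Miller–Rabin witness and 2921 is composite.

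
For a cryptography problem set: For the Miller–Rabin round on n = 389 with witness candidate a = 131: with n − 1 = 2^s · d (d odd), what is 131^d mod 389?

n − 1 = 388 = 2^2 · 97, so s = 2 and d = 97.
131^97 mod 389 = 274.

274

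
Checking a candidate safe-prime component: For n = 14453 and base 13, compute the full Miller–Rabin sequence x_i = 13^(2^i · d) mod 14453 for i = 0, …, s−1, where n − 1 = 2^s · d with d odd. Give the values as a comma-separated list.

332, 9053

n − 1 = 14452 = 2^2 · 3613, so s = 2 and d = 3613.
x_0 = 13^3613 mod 14453 = 332.
x_1 = 332^2 mod 14453 = 9053.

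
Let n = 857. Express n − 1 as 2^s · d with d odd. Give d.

Halving: 856 → 428 → 214 → 107; 107 is odd.
So 856 = 2^3 · 107.

107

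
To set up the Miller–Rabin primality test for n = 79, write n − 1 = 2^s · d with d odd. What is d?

Halving: 78 → 39; 39 is odd.
So 78 = 2^1 · 39.

39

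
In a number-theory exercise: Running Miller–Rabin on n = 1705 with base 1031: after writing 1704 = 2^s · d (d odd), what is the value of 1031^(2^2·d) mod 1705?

746

n − 1 = 1704 = 2^3 · 213, so s = 3 and d = 213.
x_0 = 1031^213 mod 1705 = 171.
x_1 = 171^2 mod 1705 = 256.
x_2 = 256^2 mod 1705 = 746.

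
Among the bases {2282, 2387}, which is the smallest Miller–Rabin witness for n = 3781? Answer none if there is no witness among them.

n − 1 = 3780 = 2^2 · 945, so s = 2 and d = 945.
Base 2282: x_0 = 2282^945 mod 3781 = 3780. x_0 = 3780 ≡ −1, so 2282 is not a witness.
Base 2387: x_0 = 2387^945 mod 3781 = 3780. x_0 = 3780 ≡ −1, so 2387 is not a witness.
No listed base is a witness for 3781.

none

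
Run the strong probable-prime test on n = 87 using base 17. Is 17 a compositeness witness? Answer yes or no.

n − 1 = 86 = 2^1 · 43, so s = 1 and d = 43.
Repeated squaring mod 87: 17^1 ≡ 17, 17^2 ≡ 28, 17^4 ≡ 1, 17^8 ≡ 1, 17^16 ≡ 1, 17^32 ≡ 1.
43 = 32 + 8 + 2 + 1, so 17^43 ≡ 1·1·28·17 ≡ 41 (mod 87).
x_0 = 17^43 mod 87 = 41.
x_0 ∉ {1, 86} and s = 1, so 17 is a Miller–Rabin witness and 87 is composite.

yes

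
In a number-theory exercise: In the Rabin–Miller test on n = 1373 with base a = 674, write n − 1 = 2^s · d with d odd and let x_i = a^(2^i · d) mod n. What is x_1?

n − 1 = 1372 = 2^2 · 343, so s = 2 and d = 343.
By repeated squaring, 674^343 ≡ 705 (mod 1373).
x_0 = 705.
x_1 = 705^2 mod 1373 = 1372.

1372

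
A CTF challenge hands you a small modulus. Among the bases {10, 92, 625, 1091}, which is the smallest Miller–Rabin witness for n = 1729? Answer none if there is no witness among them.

none

n − 1 = 1728 = 2^6 · 27, so s = 6 and d = 27.
Base 10: x_0 = 10^27 mod 1729 = 1728. x_0 = 1728 ≡ −1, so 10 is not a witness.
Base 92: x_0 = 92^27 mod 1729 = 1. x_0 = 1, so 92 is not a witness.
Base 625: x_0 = 625^27 mod 1729 = 1. x_0 = 1, so 625 is not a witness.
Base 1091: x_0 = 1091^27 mod 1729 = 1728. x_0 = 1728 ≡ −1, so 1091 is not a witness.
No listed base is a witness for 1729.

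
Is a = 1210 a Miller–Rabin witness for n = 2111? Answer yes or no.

no

n − 1 = 2110 = 2^1 · 1055, so s = 1 and d = 1055.
Repeated squaring mod 2111: 1210^1 ≡ 1210, 1210^2 ≡ 1177, 1210^4 ≡ 513, 1210^8 ≡ 1405, 1210^16 ≡ 240, 1210^32 ≡ 603, 1210^64 ≡ 517, 1210^128 ≡ 1303, 1210^256 ≡ 565, 1210^512 ≡ 464, 1210^1024 ≡ 2085.
1055 = 1024 + 16 + 8 + 4 + 2 + 1, so 1210^1055 ≡ 2085·240·1405·513·1177·1210 ≡ 1 (mod 2111).
x_0 = 1210^1055 mod 2111 = 1.
x_0 = 1, so 1210 is not a witness.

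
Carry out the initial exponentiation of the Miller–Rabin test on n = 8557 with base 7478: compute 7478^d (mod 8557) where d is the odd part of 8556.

5162

n − 1 = 8556 = 2^2 · 2139, so s = 2 and d = 2139.
7478^2139 mod 8557 = 5162.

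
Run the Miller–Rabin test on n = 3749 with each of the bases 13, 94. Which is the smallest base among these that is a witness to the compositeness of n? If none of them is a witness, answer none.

n − 1 = 3748 = 2^2 · 937, so s = 2 and d = 937.
Base 13: x_0 = 13^937 mod 3749 = 3688. x_0 is neither 1 nor 3748, so continue squaring. x_1 = 3688^2 mod 3749 = 3721. Reached i = s−1 = 1 without hitting −1: 13 is a Miller–Rabin witness and 3749 is composite.
Base 94: x_0 = 94^937 mod 3749 = 1913. x_0 is neither 1 nor 3748, so continue squaring. x_1 = 1913^2 mod 3749 = 545. Reached i = s−1 = 1 without hitting −1: 94 is a Miller–Rabin witness and 3749 is composite.
The smallest witness among the given bases is 13.

13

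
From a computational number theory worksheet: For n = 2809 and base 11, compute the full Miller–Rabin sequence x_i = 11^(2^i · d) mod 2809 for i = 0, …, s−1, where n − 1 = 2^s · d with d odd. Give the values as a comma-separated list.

1536, 2545, 2280

n − 1 = 2808 = 2^3 · 351, so s = 3 and d = 351.
x_0 = 11^351 mod 2809 = 1536.
x_1 = 1536^2 mod 2809 = 2545.
x_2 = 2545^2 mod 2809 = 2280.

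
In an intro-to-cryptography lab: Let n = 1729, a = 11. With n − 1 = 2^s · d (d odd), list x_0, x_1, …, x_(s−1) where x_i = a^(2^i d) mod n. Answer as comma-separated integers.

1331, 1065, 1, 1, 1, 1

n − 1 = 1728 = 2^6 · 27, so s = 6 and d = 27.
x_0 = 11^27 mod 1729 = 1331.
x_1 = 1331^2 mod 1729 = 1065.
x_2 = 1065^2 mod 1729 = 1.
x_3 = 1^2 mod 1729 = 1.
x_4 = 1^2 mod 1729 = 1.
x_5 = 1^2 mod 1729 = 1.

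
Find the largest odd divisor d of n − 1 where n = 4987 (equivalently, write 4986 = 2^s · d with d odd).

2493

Halving: 4986 → 2493; 2493 is odd.
So 4986 = 2^1 · 2493.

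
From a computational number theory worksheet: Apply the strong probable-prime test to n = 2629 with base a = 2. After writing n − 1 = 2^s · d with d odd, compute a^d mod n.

n − 1 = 2628 = 2^2 · 657, so s = 2 and d = 657.
Repeated squaring mod 2629: 2^1 ≡ 2, 2^2 ≡ 4, 2^4 ≡ 16, 2^8 ≡ 256, 2^16 ≡ 2440, 2^32 ≡ 1544, 2^64 ≡ 2062, 2^128 ≡ 751, 2^256 ≡ 1395, 2^512 ≡ 565.
657 = 512 + 128 + 16 + 1, so 2^657 ≡ 565·751·2440·2 ≡ 1591 (mod 2629).

1591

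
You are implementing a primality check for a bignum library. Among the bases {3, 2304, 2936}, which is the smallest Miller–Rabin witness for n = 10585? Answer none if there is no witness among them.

n − 1 = 10584 = 2^3 · 1323, so s = 3 and d = 1323.
Base 3: x_0 = 3^1323 mod 10585 = 8422. x_0 is neither 1 nor 10584, so continue squaring. x_1 = 8422^2 mod 10585 = 10584. x_1 ≡ −1, so 3 is not a witness.
Base 2304: x_0 = 2304^1323 mod 10585 = 10584. x_0 = 10584 ≡ −1, so 2304 is not a witness.
Base 2936: x_0 = 2936^1323 mod 10585 = 1. x_0 = 1, so 2936 is not a witness.
No listed base is a witness for 10585.

none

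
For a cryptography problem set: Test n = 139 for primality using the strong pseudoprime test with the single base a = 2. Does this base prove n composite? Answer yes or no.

n − 1 = 138 = 2^1 · 69, so s = 1 and d = 69.
x_0 = 2^69 mod 139 = 138.
x_0 = 138 ≡ −1, so 2 is not a witness.

no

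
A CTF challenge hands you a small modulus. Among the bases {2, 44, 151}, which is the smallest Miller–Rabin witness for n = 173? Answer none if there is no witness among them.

none

n − 1 = 172 = 2^2 · 43, so s = 2 and d = 43.
Base 2: x_0 = 2^43 mod 173 = 80. x_0 is neither 1 nor 172, so continue squaring. x_1 = 80^2 mod 173 = 172. x_1 ≡ −1, so 2 is not a witness.
Base 44: x_0 = 44^43 mod 173 = 80. x_0 is neither 1 nor 172, so continue squaring. x_1 = 80^2 mod 173 = 172. x_1 ≡ −1, so 44 is not a witness.
Base 151: x_0 = 151^43 mod 173 = 172. x_0 = 172 ≡ −1, so 151 is not a witness.
No listed base is a witness for 173.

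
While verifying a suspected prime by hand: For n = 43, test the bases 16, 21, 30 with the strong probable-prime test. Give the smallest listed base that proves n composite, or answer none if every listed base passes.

n − 1 = 42 = 2^1 · 21, so s = 1 and d = 21.
Base 16: x_0 = 16^21 mod 43 = 1. x_0 = 1, so 16 is not a witness.
Base 21: x_0 = 21^21 mod 43 = 1. x_0 = 1, so 21 is not a witness.
Base 30: x_0 = 30^21 mod 43 = 42. x_0 = 42 ≡ −1, so 30 is not a witness.
No listed base is a witness for 43.

none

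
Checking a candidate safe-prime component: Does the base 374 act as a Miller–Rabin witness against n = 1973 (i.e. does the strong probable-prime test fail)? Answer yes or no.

no

n − 1 = 1972 = 2^2 · 493, so s = 2 and d = 493.
Repeated squaring mod 1973: 374^1 ≡ 374, 374^2 ≡ 1766, 374^4 ≡ 1416, 374^8 ≡ 488, 374^16 ≡ 1384, 374^32 ≡ 1646, 374^64 ≡ 387, 374^128 ≡ 1794, 374^256 ≡ 473.
493 = 256 + 128 + 64 + 32 + 8 + 4 + 1, so 374^493 ≡ 473·1794·387·1646·488·1416·374 ≡ 259 (mod 1973).
x_0 = 374^493 mod 1973 = 259.
x_0 is neither 1 nor 1972, so continue squaring.
x_1 = 259^2 mod 1973 = 1972.
x_1 ≡ −1, so 374 is not a witness.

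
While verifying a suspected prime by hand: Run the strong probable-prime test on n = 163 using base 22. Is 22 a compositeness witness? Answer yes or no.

n − 1 = 162 = 2^1 · 81, so s = 1 and d = 81.
x_0 = 22^81 mod 163 = 1.
x_0 = 1, so 22 is not a witness.

no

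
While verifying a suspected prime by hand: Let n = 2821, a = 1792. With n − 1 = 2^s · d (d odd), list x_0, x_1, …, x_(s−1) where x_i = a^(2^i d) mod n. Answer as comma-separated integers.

n − 1 = 2820 = 2^2 · 705, so s = 2 and d = 705.
x_0 = 1792^705 mod 2821 = 931.
x_1 = 931^2 mod 2821 = 714.

931, 714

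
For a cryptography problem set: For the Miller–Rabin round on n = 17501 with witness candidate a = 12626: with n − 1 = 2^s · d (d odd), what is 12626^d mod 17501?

11738

n − 1 = 17500 = 2^2 · 4375, so s = 2 and d = 4375.
12626^4375 mod 17501 = 11738.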